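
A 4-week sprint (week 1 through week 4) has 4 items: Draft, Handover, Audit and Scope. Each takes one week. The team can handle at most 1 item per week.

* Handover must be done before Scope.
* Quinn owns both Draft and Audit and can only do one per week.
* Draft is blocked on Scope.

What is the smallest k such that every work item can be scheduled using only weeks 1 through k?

The precedence chain requires at least 3 distinct weeks.
With at most 1 per week and 4 work items, at least 4 weeks are needed.
4 works (last occupied week: week 4): for example Scope -> week 2; Draft -> week 3; Audit -> week 4; Handover -> week 1.

4 weeks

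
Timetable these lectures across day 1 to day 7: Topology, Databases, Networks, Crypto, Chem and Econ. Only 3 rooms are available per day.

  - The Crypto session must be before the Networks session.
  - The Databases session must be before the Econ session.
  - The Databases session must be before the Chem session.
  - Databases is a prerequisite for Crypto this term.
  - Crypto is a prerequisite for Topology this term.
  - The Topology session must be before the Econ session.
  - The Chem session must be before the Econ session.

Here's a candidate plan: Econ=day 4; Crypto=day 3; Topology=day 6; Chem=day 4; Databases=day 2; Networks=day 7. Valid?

No. The Topology session must be before the Econ session is not satisfied.

Only 3 rooms are available per day — holds.
The Crypto session must be before the Networks session — holds.
The Databases session must be before the Econ session — holds.
The Topology session must be before the Econ session — violated.
Databases is a prerequisite for Crypto this term — holds.
The Databases session must be before the Chem session — holds.
The Chem session must be before the Econ session — violated.
Crypto is a prerequisite for Topology this term — holds.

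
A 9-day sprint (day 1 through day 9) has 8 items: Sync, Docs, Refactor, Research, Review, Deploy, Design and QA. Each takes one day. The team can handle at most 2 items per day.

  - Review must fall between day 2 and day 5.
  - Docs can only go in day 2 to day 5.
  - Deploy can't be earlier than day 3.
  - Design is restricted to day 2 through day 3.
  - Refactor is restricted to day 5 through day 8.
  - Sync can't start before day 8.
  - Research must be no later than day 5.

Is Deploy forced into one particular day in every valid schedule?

No

Deploy can be day 3 (e.g. Design -> day 2, Docs -> day 2, Research -> day 1, Deploy -> day 3, Sync -> day 8, Review -> day 3, Refactor -> day 5, QA -> day 1) or day 4 (e.g. Sync=day 8, Research=day 1, Deploy=day 4, Docs=day 2, Design=day 2, Review=day 3, QA=day 1, Refactor=day 5).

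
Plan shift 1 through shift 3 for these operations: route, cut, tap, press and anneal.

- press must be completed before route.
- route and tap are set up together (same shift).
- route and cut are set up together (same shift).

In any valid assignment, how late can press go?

Downstream work caps press at shift 2.
press at shift 2 is achievable: cut in shift 3, route in shift 3, tap in shift 3, press in shift 2, anneal in shift 1.

shift 2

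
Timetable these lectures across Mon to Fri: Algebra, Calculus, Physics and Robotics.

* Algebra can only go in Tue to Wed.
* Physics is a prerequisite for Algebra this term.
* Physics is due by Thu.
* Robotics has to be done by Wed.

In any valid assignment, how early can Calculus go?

Calculus at Mon is achievable: Robotics -> Mon, Calculus -> Mon, Physics -> Mon, Algebra -> Tue.

Mon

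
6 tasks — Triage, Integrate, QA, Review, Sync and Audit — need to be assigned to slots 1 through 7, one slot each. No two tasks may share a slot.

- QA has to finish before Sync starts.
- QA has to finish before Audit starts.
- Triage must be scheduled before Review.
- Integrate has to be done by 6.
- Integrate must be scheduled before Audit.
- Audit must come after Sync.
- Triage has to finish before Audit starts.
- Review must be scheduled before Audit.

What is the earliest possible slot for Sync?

2

Precedence pushes Sync to at least 2; downstream work caps Sync at 6.
Sync at 2 is achievable: Audit=6; Integrate=3; Review=5; QA=1; Triage=4; Sync=2.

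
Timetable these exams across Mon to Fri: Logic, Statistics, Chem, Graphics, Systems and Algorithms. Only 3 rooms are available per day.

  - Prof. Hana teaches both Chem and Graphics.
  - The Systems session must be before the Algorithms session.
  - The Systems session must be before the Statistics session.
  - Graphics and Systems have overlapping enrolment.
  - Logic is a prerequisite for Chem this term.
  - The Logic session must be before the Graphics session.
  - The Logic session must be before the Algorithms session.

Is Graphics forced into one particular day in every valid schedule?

No

Graphics can be Tue (e.g. Algorithms -> Tue, Chem -> Wed, Systems -> Mon, Graphics -> Tue, Logic -> Mon, Statistics -> Tue) or Wed (e.g. Algorithms=Tue; Statistics=Tue; Systems=Mon; Graphics=Wed; Logic=Mon; Chem=Tue).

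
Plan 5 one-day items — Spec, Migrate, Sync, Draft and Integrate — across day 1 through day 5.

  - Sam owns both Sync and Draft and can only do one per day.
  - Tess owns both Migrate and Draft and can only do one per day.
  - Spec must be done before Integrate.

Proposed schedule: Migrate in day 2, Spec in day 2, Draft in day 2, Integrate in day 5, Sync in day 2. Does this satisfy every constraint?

Spec must be done before Integrate — holds.
Tess owns both Migrate and Draft and can only do one per day — violated.
Sam owns both Sync and Draft and can only do one per day — violated.

No — it violates: Sam owns both Sync and Draft and can only do one per day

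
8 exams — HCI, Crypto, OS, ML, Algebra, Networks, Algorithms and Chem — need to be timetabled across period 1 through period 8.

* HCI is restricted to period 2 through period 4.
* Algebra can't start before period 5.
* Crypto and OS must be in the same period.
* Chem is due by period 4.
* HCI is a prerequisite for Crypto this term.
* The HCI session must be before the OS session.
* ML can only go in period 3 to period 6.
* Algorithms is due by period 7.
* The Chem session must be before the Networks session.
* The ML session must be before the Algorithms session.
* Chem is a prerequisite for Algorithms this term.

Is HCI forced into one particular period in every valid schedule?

No

HCI can be period 2 (e.g. Crypto -> period 3; Algorithms -> period 4; Chem -> period 1; Algebra -> period 5; HCI -> period 2; OS -> period 3; Networks -> period 2; ML -> period 3) or period 3 (e.g. HCI in period 3; ML in period 3; Crypto in period 4; Algorithms in period 4; OS in period 4; Networks in period 2; Chem in period 1; Algebra in period 5).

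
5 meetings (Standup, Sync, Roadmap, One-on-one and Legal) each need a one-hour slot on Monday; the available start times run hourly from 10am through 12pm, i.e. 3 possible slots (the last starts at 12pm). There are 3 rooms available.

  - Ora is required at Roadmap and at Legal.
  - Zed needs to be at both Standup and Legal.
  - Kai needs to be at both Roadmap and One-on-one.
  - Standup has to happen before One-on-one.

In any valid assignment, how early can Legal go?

Legal at 10am is achievable: Roadmap -> 11am; Standup -> 11am; Sync -> 10am; One-on-one -> 12pm; Legal -> 10am.

10am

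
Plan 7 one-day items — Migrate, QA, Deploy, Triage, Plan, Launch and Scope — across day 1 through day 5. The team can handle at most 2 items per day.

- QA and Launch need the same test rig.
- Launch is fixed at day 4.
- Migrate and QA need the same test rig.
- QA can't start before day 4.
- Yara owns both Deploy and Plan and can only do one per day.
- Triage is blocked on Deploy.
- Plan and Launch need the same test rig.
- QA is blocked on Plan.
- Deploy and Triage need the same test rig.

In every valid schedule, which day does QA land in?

QA's window is day 4–day 5.
Launch is fixed at day 4, and QA can't share a day with Launch.
So QA must be day 5.

day 5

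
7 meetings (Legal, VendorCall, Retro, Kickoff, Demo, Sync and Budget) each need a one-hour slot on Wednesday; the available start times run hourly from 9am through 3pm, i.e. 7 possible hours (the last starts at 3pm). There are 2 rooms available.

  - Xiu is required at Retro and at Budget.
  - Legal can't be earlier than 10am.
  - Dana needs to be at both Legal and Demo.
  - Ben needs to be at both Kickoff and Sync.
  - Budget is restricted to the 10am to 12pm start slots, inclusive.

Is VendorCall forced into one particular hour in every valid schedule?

No

VendorCall can be 9am (e.g. Budget in 10am, Sync in 12pm, Kickoff in 11am, VendorCall in 9am, Retro in 9am, Demo in 11am, Legal in 10am) or 10am (e.g. Retro=9am; Demo=12pm; Legal=11am; VendorCall=10am; Sync=11am; Budget=10am; Kickoff=9am).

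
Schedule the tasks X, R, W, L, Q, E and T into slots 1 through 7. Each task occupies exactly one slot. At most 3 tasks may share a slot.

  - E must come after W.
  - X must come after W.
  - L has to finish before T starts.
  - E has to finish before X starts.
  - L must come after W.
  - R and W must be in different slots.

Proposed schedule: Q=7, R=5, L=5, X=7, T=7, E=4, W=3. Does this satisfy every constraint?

Yes

L must come after W — holds.
X must come after W — holds.
R and W must be in different slots — holds.
E must come after W — holds.
E has to finish before X starts — holds.
At most 3 tasks may share a slot — holds.
L has to finish before T starts — holds.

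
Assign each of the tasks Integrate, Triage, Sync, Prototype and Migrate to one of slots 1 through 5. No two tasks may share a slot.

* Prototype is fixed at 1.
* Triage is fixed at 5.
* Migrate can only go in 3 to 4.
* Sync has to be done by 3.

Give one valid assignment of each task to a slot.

Integrate=4; Prototype=1; Sync=2; Migrate=3; Triage=5

Checking: Migrate=3 in [3,4]; Triage=5 in [5,5]; Prototype=1 in [1,1]; Sync=2 in [1,3]; max 1 per slot (cap 1).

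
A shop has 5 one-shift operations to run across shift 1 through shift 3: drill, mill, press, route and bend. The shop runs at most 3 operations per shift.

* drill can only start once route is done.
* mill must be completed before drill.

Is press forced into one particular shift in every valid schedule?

press can be shift 1 (e.g. bend -> shift 2, route -> shift 1, press -> shift 1, drill -> shift 2, mill -> shift 1) or shift 2 (e.g. route -> shift 1, press -> shift 2, mill -> shift 1, drill -> shift 2, bend -> shift 1).

No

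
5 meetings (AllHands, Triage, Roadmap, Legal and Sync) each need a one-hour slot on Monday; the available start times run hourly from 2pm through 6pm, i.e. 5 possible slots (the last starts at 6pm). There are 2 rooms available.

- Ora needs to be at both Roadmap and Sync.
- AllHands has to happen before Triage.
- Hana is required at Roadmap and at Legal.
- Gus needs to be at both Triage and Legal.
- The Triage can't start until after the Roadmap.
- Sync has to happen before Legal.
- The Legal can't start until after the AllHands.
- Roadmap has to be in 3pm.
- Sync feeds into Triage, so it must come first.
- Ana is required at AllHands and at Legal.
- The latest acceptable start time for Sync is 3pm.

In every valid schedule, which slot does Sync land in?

Sync's window is 2pm–3pm.
Roadmap is fixed at 3pm, and Sync can't share a slot with Roadmap.
So Sync must be 2pm.

2pm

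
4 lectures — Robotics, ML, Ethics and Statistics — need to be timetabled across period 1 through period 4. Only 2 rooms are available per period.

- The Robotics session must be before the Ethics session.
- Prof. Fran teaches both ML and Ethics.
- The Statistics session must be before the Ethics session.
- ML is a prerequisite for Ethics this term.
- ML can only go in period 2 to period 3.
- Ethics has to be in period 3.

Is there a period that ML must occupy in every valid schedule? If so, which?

ML's window is period 2–period 3.
Ethics is fixed at period 3, and ML can't share a period with Ethics.
So ML must be period 2.

period 2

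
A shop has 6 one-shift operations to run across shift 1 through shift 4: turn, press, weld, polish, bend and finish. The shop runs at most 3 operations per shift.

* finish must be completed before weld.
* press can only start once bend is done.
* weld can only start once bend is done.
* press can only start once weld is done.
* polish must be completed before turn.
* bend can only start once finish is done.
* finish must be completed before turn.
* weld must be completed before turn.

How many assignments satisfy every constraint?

3

Enumerating: turn=shift 4; bend=shift 2; polish=shift 1; press=shift 4; finish=shift 1; weld=shift 3 | weld=shift 3, bend=shift 2, finish=shift 1, press=shift 4, polish=shift 2, turn=shift 4 | finish -> shift 1; weld -> shift 3; press -> shift 4; turn -> shift 4; polish -> shift 3; bend -> shift 2.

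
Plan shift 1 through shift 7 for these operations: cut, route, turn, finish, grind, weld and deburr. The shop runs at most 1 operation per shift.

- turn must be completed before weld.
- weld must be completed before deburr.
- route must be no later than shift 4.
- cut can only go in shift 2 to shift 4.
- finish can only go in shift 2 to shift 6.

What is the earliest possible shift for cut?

shift 2

Cut is available from shift 2; cut's own window allows nothing later than shift 4.
cut at shift 2 is achievable: weld -> shift 5; finish -> shift 3; grind -> shift 7; route -> shift 1; deburr -> shift 6; cut -> shift 2; turn -> shift 4.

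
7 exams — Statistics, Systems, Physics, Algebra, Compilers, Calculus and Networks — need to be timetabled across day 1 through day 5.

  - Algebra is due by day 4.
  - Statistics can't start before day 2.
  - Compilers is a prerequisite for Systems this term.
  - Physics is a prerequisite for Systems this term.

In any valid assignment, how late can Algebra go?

Algebra's own window allows nothing later than day 4.
Algebra at day 4 is achievable: Statistics=day 2, Algebra=day 4, Physics=day 1, Compilers=day 1, Networks=day 1, Systems=day 2, Calculus=day 1.

day 4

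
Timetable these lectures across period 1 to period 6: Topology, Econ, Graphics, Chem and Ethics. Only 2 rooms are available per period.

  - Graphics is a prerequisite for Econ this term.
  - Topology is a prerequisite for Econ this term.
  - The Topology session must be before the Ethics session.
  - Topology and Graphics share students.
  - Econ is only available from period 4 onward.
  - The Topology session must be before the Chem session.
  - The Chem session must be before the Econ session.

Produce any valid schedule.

Chem in period 2, Econ in period 4, Ethics in period 3, Topology in period 1, Graphics in period 2

Checking: Chem(period 2) before Econ(period 4); Graphics(period 2) before Econ(period 4); Topology(period 1) before Econ(period 4); Topology(period 1) before Chem(period 2); Topology(period 1) before Ethics(period 3); Topology(period 1) != Graphics(period 2); Econ=period 4 in [period 4,period 6]; max 2 per period (cap 2).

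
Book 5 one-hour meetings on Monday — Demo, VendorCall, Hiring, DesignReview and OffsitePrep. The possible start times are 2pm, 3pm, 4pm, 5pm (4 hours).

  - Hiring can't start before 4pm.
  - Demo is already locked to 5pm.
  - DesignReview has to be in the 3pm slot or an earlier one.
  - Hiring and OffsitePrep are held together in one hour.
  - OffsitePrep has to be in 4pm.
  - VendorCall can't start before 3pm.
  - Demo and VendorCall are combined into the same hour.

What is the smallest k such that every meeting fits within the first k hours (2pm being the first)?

Demo can't be placed before 5pm — that is hour 4 counting from 2pm — so the schedule must run through at least 4 hours.
4 works (last occupied hour: 5pm): for example Hiring in 4pm, DesignReview in 2pm, VendorCall in 5pm, Demo in 5pm, OffsitePrep in 4pm.

4 hours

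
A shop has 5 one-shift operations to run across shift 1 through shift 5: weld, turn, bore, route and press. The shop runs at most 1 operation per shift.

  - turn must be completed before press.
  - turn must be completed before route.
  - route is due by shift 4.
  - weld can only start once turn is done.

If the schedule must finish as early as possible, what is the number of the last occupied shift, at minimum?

5

The precedence chain requires at least 2 distinct shifts.
With at most 1 per shift and 5 operations, at least 5 shifts are needed.
5 works (last occupied shift: shift 5): for example press=shift 4; bore=shift 5; turn=shift 1; weld=shift 3; route=shift 2.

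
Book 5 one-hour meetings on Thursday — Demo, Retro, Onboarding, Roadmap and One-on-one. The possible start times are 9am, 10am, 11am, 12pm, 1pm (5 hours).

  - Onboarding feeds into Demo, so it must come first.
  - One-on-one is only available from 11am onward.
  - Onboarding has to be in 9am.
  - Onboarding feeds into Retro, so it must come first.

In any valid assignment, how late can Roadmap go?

Roadmap at 1pm is achievable: One-on-one -> 11am, Retro -> 10am, Roadmap -> 1pm, Onboarding -> 9am, Demo -> 10am.

1pm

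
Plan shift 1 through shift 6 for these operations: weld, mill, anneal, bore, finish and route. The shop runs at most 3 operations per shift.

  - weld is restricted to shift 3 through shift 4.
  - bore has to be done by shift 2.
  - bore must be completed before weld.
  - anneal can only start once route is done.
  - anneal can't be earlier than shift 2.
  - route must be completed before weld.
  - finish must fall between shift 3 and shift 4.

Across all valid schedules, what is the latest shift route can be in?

shift 3

Downstream work caps route at shift 3.
route at shift 3 is achievable: bore=shift 1; weld=shift 4; route=shift 3; finish=shift 3; mill=shift 1; anneal=shift 4.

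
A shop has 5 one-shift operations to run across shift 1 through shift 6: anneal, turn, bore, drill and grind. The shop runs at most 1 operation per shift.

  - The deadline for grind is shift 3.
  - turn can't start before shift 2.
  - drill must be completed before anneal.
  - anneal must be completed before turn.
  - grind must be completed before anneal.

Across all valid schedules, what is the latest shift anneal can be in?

Precedence pushes anneal to at least shift 2; downstream work caps anneal at shift 5.
anneal at shift 5 is achievable: bore -> shift 3, grind -> shift 1, turn -> shift 6, anneal -> shift 5, drill -> shift 2.

shift 5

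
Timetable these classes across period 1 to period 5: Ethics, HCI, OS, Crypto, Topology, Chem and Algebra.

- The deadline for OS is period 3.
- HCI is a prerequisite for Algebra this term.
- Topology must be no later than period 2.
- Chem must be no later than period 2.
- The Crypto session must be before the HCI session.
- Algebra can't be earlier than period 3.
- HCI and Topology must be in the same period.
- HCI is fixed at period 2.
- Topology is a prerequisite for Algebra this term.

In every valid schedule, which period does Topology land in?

period 2

Topology must be in the same period as HCI, which can't be before period 2, so Topology is at least period 2; Topology's own window allows nothing later than period 2.
So Topology is pinned to period 2.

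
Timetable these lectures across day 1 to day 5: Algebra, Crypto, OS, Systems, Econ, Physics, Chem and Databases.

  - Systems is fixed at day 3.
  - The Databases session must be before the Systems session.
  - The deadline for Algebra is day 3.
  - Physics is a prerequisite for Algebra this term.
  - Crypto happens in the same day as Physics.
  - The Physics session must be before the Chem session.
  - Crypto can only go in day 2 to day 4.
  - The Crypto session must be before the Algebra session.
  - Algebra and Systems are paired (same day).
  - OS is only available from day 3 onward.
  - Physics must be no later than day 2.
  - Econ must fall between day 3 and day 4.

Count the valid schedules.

36

Splitting on OS: it can be day 3 (12), day 4 (12), day 5 (12). Listing each branch's schedules as (Algebra, Crypto, Systems, Econ, Physics, Chem, Databases) by day number:
OS=day 3: (3,2,3,3,2,3,1) (3,2,3,3,2,3,2) (3,2,3,3,2,4,1) (3,2,3,3,2,4,2) (3,2,3,3,2,5,1) (3,2,3,3,2,5,2) (3,2,3,4,2,3,1) (3,2,3,4,2,3,2) (3,2,3,4,2,4,1) (3,2,3,4,2,4,2) (3,2,3,4,2,5,1) (3,2,3,4,2,5,2) — 12.
OS=day 4: (3,2,3,3,2,3,1) (3,2,3,3,2,3,2) (3,2,3,3,2,4,1) (3,2,3,3,2,4,2) (3,2,3,3,2,5,1) (3,2,3,3,2,5,2) (3,2,3,4,2,3,1) (3,2,3,4,2,3,2) (3,2,3,4,2,4,1) (3,2,3,4,2,4,2) (3,2,3,4,2,5,1) (3,2,3,4,2,5,2) — 12.
OS=day 5: (3,2,3,3,2,3,1) (3,2,3,3,2,3,2) (3,2,3,3,2,4,1) (3,2,3,3,2,4,2) (3,2,3,3,2,5,1) (3,2,3,3,2,5,2) (3,2,3,4,2,3,1) (3,2,3,4,2,3,2) (3,2,3,4,2,4,1) (3,2,3,4,2,4,2) (3,2,3,4,2,5,1) (3,2,3,4,2,5,2) — 12.
Summing: 12 + 12 + 12 = 36.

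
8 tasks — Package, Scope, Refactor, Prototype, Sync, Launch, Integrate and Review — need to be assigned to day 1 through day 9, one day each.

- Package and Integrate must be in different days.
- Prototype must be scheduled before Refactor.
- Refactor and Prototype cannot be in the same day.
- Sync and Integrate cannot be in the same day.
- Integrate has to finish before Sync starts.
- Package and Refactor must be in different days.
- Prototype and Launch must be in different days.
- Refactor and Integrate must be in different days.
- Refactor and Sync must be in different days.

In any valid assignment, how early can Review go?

day 1

Review at day 1 is achievable: Review in day 1, Scope in day 1, Refactor in day 2, Prototype in day 1, Integrate in day 1, Launch in day 2, Sync in day 3, Package in day 3.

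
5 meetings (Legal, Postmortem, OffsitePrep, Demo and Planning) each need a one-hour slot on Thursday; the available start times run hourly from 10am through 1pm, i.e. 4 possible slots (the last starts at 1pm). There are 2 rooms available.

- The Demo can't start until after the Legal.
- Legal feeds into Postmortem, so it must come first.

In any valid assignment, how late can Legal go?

Downstream work caps Legal at 12pm.
Legal at 12pm is achievable: Demo in 1pm; Planning in 10am; Postmortem in 1pm; Legal in 12pm; OffsitePrep in 10am.

12pm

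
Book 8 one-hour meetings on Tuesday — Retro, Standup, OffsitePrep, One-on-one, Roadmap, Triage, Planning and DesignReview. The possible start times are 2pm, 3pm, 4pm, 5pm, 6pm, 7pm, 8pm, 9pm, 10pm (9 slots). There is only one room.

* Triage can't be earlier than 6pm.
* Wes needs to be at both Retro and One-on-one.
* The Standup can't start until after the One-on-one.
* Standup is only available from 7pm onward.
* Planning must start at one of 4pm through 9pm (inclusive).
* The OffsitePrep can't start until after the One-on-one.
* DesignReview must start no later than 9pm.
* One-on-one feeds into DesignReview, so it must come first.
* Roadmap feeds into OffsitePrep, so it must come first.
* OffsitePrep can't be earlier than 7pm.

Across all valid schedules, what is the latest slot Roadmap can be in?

9pm

Downstream work caps Roadmap at 9pm.
Roadmap at 9pm is achievable: Roadmap=9pm; Retro=5pm; DesignReview=3pm; OffsitePrep=10pm; One-on-one=2pm; Standup=7pm; Triage=6pm; Planning=4pm.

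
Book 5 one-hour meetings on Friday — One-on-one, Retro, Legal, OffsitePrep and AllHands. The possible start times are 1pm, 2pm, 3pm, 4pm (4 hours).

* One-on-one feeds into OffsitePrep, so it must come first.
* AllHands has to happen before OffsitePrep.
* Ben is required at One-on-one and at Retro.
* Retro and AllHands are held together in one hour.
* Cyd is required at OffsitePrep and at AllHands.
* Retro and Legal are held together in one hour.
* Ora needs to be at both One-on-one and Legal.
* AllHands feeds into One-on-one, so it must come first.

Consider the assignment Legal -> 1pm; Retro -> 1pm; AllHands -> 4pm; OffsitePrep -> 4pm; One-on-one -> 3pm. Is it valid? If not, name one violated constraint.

Ora needs to be at both One-on-one and Legal — holds.
Cyd is required at OffsitePrep and at AllHands — violated.
Retro and AllHands are held together in one hour — violated.
One-on-one feeds into OffsitePrep, so it must come first — holds.
AllHands feeds into One-on-one, so it must come first — violated.
AllHands has to happen before OffsitePrep — violated.
Retro and Legal are held together in one hour — holds.
Ben is required at One-on-one and at Retro — holds.

Invalid. Cyd is required at OffsitePrep and at AllHands.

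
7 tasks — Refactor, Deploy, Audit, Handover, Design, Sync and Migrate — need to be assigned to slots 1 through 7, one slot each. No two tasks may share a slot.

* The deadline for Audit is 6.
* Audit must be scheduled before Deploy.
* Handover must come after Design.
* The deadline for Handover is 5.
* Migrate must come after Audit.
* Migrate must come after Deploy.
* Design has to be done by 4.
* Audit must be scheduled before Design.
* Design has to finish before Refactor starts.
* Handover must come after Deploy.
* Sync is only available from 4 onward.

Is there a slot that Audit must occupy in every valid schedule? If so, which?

Audit's own window allows nothing later than 6; downstream work caps Audit at 3.
So Audit is pinned to 1.

1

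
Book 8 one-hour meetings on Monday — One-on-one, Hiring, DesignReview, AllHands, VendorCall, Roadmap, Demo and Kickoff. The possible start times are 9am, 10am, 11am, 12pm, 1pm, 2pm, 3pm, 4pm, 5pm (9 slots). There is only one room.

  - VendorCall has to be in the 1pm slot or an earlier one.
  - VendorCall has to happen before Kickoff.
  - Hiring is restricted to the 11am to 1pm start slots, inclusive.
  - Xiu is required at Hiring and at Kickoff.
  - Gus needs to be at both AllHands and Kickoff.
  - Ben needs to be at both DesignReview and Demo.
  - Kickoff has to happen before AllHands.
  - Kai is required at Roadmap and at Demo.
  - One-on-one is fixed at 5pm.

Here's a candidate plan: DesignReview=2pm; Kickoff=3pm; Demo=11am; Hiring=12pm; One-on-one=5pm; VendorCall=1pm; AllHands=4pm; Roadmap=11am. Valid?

No — it violates: Kai is required at Roadmap and at Demo

Hiring is restricted to the 11am to 1pm start slots, inclusive — holds.
Ben needs to be at both DesignReview and Demo — holds.
Gus needs to be at both AllHands and Kickoff — holds.
VendorCall has to happen before Kickoff — holds.
Kai is required at Roadmap and at Demo — violated.
Xiu is required at Hiring and at Kickoff — holds.
There is only one room — violated.
One-on-one is fixed at 5pm — holds.
Kickoff has to happen before AllHands — holds.
VendorCall has to be in the 1pm slot or an earlier one — holds.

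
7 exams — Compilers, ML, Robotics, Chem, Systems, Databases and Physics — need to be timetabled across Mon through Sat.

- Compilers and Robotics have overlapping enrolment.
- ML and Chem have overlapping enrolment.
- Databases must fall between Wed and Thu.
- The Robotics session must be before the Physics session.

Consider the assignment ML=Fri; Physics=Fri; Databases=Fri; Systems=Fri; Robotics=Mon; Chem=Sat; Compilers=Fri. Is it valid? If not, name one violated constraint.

Databases must fall between Wed and Thu — violated.
ML and Chem have overlapping enrolment — holds.
The Robotics session must be before the Physics session — holds.
Compilers and Robotics have overlapping enrolment — holds.

Invalid. Databases must fall between Wed and Thu.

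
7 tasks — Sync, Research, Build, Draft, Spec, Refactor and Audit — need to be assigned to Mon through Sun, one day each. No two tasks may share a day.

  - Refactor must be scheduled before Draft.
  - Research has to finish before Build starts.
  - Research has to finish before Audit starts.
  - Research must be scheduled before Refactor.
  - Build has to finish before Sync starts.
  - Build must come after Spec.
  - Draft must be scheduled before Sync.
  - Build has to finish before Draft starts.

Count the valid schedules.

28

Splitting on Sync: it can be Sat (5), Sun (23). Listing each branch's schedules as (Research, Build, Draft, Spec, Refactor, Audit):
Sync=Sat: (Mon,Wed,Fri,Tue,Thu,Sun) (Mon,Thu,Fri,Tue,Wed,Sun) (Mon,Thu,Fri,Wed,Tue,Sun) (Tue,Wed,Fri,Mon,Thu,Sun) (Tue,Thu,Fri,Mon,Wed,Sun) — 5.
Sync=Sun: (Mon,Wed,Fri,Tue,Thu,Sat) (Mon,Wed,Sat,Tue,Thu,Fri) (Mon,Wed,Sat,Tue,Fri,Thu) (Mon,Thu,Fri,Tue,Wed,Sat) (Mon,Thu,Fri,Wed,Tue,Sat) (Mon,Thu,Sat,Tue,Wed,Fri) (Mon,Thu,Sat,Tue,Fri,Wed) (Mon,Thu,Sat,Wed,Tue,Fri) (Mon,Thu,Sat,Wed,Fri,Tue) (Mon,Fri,Sat,Tue,Wed,Thu) (Mon,Fri,Sat,Tue,Thu,Wed) (Mon,Fri,Sat,Wed,Tue,Thu) (Mon,Fri,Sat,Wed,Thu,Tue) (Mon,Fri,Sat,Thu,Tue,Wed) (Mon,Fri,Sat,Thu,Wed,Tue) (Tue,Wed,Fri,Mon,Thu,Sat) (Tue,Wed,Sat,Mon,Thu,Fri) (Tue,Wed,Sat,Mon,Fri,Thu) (Tue,Thu,Fri,Mon,Wed,Sat) (Tue,Thu,Sat,Mon,Wed,Fri) (Tue,Thu,Sat,Mon,Fri,Wed) (Tue,Fri,Sat,Mon,Wed,Thu) (Tue,Fri,Sat,Mon,Thu,Wed) — 23.
Summing: 5 + 23 = 28.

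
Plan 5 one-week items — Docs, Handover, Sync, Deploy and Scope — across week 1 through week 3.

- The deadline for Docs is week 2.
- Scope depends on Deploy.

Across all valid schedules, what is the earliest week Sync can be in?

week 1

Sync at week 1 is achievable: Docs=week 1; Sync=week 1; Scope=week 2; Deploy=week 1; Handover=week 1.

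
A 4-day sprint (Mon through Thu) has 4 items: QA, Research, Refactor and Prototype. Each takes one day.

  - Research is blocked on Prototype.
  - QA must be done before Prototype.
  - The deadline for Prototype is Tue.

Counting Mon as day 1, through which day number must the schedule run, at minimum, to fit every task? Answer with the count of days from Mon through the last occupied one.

3 days

The precedence chain requires at least 3 distinct days.
3 works (last occupied day: Wed): for example Refactor -> Mon, QA -> Mon, Prototype -> Tue, Research -> Wed.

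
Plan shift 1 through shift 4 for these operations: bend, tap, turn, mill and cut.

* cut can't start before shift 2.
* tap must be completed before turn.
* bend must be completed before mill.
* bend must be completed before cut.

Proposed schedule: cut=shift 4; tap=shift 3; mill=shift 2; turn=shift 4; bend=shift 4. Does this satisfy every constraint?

bend must be completed before cut — violated.
bend must be completed before mill — violated.
cut can't start before shift 2 — holds.
tap must be completed before turn — holds.

No — it violates: bend must be completed before mill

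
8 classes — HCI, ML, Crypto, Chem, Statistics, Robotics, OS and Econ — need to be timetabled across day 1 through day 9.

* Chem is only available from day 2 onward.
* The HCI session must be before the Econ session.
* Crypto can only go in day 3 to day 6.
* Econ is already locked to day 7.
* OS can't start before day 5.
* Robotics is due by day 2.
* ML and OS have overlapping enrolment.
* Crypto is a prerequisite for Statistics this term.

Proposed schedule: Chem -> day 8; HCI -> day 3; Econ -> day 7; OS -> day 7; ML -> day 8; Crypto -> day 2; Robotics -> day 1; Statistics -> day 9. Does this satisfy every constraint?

Invalid. Crypto can only go in day 3 to day 6.

Chem is only available from day 2 onward — holds.
Crypto is a prerequisite for Statistics this term — holds.
ML and OS have overlapping enrolment — holds.
Econ is already locked to day 7 — holds.
Robotics is due by day 2 — holds.
Crypto can only go in day 3 to day 6 — violated.
The HCI session must be before the Econ session — holds.
OS can't start before day 5 — holds.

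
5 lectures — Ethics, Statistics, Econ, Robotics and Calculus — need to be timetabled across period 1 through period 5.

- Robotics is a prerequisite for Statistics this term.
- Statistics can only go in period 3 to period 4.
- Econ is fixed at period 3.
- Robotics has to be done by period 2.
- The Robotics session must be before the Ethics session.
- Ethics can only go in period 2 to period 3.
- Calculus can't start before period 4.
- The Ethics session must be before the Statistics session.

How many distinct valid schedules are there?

8

Splitting on Ethics: it can be period 2 (4), period 3 (4). Listing each branch's schedules as (Statistics, Econ, Robotics, Calculus) by period number:
Ethics=period 2: (3,3,1,4) (3,3,1,5) (4,3,1,4) (4,3,1,5) — 4.
Ethics=period 3: (4,3,1,4) (4,3,1,5) (4,3,2,4) (4,3,2,5) — 4.
Summing: 4 + 4 = 8.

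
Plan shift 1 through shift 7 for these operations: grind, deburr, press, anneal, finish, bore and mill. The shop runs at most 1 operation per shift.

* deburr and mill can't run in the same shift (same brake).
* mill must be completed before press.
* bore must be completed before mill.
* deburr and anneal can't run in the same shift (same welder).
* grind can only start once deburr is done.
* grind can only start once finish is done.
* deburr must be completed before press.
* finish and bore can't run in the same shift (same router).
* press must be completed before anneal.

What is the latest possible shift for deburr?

Downstream work caps deburr at shift 5.
deburr at shift 4 is achievable: grind=shift 6, deburr=shift 4, press=shift 5, mill=shift 2, anneal=shift 7, finish=shift 3, bore=shift 1.
Nothing later works — the conflict and capacity constraints rule out every shift after shift 4.

shift 4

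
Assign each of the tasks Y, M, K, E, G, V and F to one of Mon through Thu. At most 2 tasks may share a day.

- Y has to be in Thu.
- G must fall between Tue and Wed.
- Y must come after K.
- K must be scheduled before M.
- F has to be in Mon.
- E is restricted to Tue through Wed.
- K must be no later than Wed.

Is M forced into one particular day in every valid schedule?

No

M can be Tue (e.g. Y -> Thu; V -> Wed; F -> Mon; E -> Tue; M -> Tue; G -> Wed; K -> Mon) or Wed (e.g. E in Tue; K in Mon; F in Mon; Y in Thu; V in Wed; M in Wed; G in Tue).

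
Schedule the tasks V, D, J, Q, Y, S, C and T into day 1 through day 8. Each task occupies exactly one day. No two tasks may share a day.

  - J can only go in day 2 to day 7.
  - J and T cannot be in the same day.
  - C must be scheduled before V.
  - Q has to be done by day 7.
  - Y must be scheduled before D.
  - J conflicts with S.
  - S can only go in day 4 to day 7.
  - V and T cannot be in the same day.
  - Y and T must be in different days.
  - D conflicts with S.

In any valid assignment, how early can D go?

Precedence pushes D to at least day 2.
D at day 2 is achievable: S in day 4; C in day 6; T in day 8; J in day 3; Y in day 1; V in day 7; D in day 2; Q in day 5.

day 2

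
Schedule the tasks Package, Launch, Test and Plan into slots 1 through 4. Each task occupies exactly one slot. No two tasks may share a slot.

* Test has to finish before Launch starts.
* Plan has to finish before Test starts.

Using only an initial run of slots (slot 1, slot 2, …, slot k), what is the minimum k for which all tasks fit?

4 slots

The precedence chain requires at least 3 distinct slots.
With at most 1 per slot and 4 tasks, at least 4 slots are needed.
4 works (last occupied slot: 4): for example Test=2, Package=4, Plan=1, Launch=3.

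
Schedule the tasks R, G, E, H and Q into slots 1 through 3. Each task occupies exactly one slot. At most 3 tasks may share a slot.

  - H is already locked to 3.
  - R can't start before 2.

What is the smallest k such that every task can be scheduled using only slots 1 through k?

With at most 3 per slot and 5 tasks, at least 2 slots are needed.
H can't be placed before 3, so the schedule must run through at least slot 3.
3 works (last occupied slot: 3): for example E -> 1, H -> 3, R -> 2, Q -> 1, G -> 1.

3 slots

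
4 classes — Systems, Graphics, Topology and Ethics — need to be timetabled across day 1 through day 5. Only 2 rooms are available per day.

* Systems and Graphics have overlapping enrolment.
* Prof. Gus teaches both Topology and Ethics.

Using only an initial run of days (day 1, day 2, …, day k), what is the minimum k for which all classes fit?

2 days

With at most 2 per day and 4 classes, at least 2 days are needed.
2 works (last occupied day: day 2): for example Graphics=day 2; Topology=day 1; Systems=day 1; Ethics=day 2.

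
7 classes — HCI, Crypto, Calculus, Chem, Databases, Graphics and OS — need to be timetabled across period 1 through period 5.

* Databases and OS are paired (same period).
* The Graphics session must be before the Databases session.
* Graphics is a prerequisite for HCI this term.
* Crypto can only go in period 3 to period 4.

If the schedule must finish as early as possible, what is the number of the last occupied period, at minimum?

3

The precedence chain requires at least 2 distinct periods.
Crypto can't be placed before period 3, so the schedule must run through at least period 3.
3 works (last occupied period: period 3): for example Databases -> period 2, HCI -> period 2, Crypto -> period 3, Graphics -> period 1, Chem -> period 1, Calculus -> period 1, OS -> period 2.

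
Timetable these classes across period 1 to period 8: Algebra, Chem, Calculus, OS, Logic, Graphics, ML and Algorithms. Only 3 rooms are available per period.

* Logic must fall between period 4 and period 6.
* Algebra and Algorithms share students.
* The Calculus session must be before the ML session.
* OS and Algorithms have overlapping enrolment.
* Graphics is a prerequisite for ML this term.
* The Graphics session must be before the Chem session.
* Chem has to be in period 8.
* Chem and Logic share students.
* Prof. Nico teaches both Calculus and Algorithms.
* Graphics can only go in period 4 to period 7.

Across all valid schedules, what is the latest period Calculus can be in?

period 7

Downstream work caps Calculus at period 7.
Calculus at period 7 is achievable: Algebra -> period 1, Calculus -> period 7, Chem -> period 8, Graphics -> period 4, OS -> period 1, ML -> period 8, Logic -> period 4, Algorithms -> period 2.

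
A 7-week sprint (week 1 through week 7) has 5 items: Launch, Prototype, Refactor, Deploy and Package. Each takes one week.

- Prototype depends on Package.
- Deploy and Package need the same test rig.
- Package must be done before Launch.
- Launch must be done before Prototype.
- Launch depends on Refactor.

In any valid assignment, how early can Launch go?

Precedence pushes Launch to at least week 2; downstream work caps Launch at week 6.
Launch at week 2 is achievable: Prototype in week 3; Refactor in week 1; Launch in week 2; Deploy in week 2; Package in week 1.

week 2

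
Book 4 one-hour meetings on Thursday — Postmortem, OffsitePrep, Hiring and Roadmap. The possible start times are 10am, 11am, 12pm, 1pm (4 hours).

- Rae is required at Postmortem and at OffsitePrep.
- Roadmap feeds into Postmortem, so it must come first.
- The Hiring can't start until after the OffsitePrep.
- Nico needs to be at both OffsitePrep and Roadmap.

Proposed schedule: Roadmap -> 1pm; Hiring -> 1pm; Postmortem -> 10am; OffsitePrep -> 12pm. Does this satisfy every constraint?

The Hiring can't start until after the OffsitePrep — holds.
Nico needs to be at both OffsitePrep and Roadmap — holds.
Rae is required at Postmortem and at OffsitePrep — holds.
Roadmap feeds into Postmortem, so it must come first — violated.

No. Roadmap feeds into Postmortem, so it must come first is not satisfied.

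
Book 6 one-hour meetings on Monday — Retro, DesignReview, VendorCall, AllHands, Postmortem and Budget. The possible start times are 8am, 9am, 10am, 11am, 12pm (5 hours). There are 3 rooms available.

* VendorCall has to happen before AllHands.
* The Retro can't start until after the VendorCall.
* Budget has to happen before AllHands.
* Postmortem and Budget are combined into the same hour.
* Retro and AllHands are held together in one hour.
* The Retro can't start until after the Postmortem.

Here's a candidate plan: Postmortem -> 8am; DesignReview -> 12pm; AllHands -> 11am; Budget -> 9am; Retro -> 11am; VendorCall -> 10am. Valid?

No — it violates: Postmortem and Budget are combined into the same hour

There are 3 rooms available — holds.
The Retro can't start until after the VendorCall — holds.
Budget has to happen before AllHands — holds.
Postmortem and Budget are combined into the same hour — violated.
The Retro can't start until after the Postmortem — holds.
VendorCall has to happen before AllHands — holds.
Retro and AllHands are held together in one hour — holds.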